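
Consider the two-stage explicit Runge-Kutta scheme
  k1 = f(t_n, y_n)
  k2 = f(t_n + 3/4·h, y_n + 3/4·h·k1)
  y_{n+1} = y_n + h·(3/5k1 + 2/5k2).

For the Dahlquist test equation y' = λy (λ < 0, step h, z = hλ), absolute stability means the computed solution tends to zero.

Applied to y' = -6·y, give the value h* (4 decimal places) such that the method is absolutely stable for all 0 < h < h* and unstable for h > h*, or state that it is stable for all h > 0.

(-3.3333,0); λ=-6 ⇒ h* = (10/3)/6 = 0.5556.

Set f=λy, z=hλ:
  k1=λy_n ⇒ h·k1=z·y_n;  k2=λ(1+3/4z)y_n ⇒ h·k2=z(1+3/4z)y_n
  y_{n+1}/y_n = 1 + 3/5z + 2/5z(1+3/4z) = 1 + z + 3/10z²
  so R(z) = 1 + z + 3/10z².

Boundary: |R(x)|=1, x<0.
x=-0.97: |R|=0.3123
R=1: x+3/10x²=0 ⇒ x=−10/3=-3.3333; min R=1−1/(4·3/10)=0.1667>−1
Confirm numerically:
  x=-3.283: |R|=0.95043 <1
  x=-2.863: |R|=0.59603 <1
  x=-1.950: |R|=0.19075 <1
  x=-1.767: |R|=0.16969 <1
  x=-3.846: |R|=1.59151 >1
  x=-3.614: |R|=1.30430 >1
  x=-3.570: |R|=1.25347 >1
So |R|<1 on (-3.3333, 0).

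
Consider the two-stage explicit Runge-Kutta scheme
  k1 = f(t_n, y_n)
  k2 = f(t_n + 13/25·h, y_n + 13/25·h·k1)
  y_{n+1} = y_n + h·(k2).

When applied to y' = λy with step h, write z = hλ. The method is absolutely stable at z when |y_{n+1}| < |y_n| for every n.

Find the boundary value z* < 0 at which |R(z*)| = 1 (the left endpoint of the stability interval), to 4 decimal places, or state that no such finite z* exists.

Set f=λy, z=hλ:
  k1=λy_n ⇒ h·k1=z·y_n;  k2=λ(1+13/25z)y_n ⇒ h·k2=z(1+13/25z)y_n
  y_{n+1}/y_n = 1 + z(1+13/25z) = 1 + z + 13/25z²
  ⇒ R(z) = 1 + z + 13/25z².

Solve |R(x)|<1 on ℝ⁻.
x=-0.48: |R|=0.6398
R=1: x+13/25x²=0 ⇒ x=−25/13=-1.9231; min R=1−1/(4·13/25)=0.5192>−1
Confirm numerically:
  x=-1.886: |R|=0.96364 <1
  x=-1.687: |R|=0.79290 <1
  x=-0.841: |R|=0.52679 <1
  x=-2.484: |R|=1.72453 >1
  x=-2.400: |R|=1.59520 >1
Interval (-1.9231, 0).

z* = -1.9231.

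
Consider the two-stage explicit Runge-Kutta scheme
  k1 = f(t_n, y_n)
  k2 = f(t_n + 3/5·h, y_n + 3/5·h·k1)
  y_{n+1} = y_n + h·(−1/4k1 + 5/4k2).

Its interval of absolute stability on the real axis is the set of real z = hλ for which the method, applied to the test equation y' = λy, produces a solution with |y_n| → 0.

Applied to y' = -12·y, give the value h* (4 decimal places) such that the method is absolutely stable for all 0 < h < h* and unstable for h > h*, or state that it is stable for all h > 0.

Set f=λy, z=hλ:
  k1=λy_n ⇒ h·k1=z·y_n;  k2=λ(1+3/5z)y_n ⇒ h·k2=z(1+3/5z)y_n
  y_{n+1}/y_n = 1 − 1/4z + 5/4z(1+3/5z) = 1 + z + 3/4z²
  so R(z) = 1 + z + 3/4z².

Solve |R(x)|<1 on ℝ⁻.
x=-0.85: |R|=0.6919
R=1: x+3/4x²=0 ⇒ x=−4/3=-1.3333; min R=1−1/(4·3/4)=0.6667>−1
Confirm numerically:
  x=-1.172: |R|=0.85819 <1
  x=-1.115: |R|=0.81742 <1
  x=-0.780: |R|=0.67630 <1
  x=-0.553: |R|=0.67636 <1
  x=-1.909: |R|=1.82421 >1
  x=-1.488: |R|=1.17261 >1
So |R|<1 on (-1.3333, 0).

(-1.3333,0); λ=-12 ⇒ h* = (4/3)/12 = 0.1111.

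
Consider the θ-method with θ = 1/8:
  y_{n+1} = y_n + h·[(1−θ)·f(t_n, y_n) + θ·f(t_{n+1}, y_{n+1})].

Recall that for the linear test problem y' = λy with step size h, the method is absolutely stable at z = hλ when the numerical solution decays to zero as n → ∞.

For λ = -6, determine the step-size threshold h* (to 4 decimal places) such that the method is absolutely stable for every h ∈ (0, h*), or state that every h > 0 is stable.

Set f=λy, z=hλ:
  y_{n+1} = y_n + z·[7/8·y_n + 1/8·y_{n+1}] ⇒ (1 − 1/8z)y_{n+1} = (1 + 7/8z)y_n
  Hence R(z) = (1 + 7/8z)/(1 − 1/8z).

Solve |R(x)|<1 on ℝ⁻.
x=-0.32: |R|=0.6923
R=−1: 1+7/8x = −1+1/8x ⇒ -3/4x=2 ⇒ x=2/(-3/4)=-2.6667
Confirm numerically:
  x=-1.888: |R|=0.52751 <1
  x=-1.618: |R|=0.34581 <1
  x=-1.581: |R|=0.32011 <1
  x=-3.043: |R|=1.20447 >1
  x=-2.931: |R|=1.14509 >1
  x=-2.839: |R|=1.09540 >1
Stable set (-2.6667, 0).

(-2.6667,0); λ=-6 ⇒ h* = (8/3)/6 = 0.4444.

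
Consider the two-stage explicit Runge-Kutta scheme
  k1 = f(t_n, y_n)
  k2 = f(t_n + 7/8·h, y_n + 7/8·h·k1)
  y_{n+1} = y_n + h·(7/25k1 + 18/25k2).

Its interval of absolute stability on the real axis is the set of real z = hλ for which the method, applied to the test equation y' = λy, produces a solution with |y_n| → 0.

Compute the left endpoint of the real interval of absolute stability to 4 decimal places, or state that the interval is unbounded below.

z* = -1.5873.

Test eqn y'=λy, z=hλ:
  k1=λy_n ⇒ h·k1=z·y_n;  k2=λ(1+7/8z)y_n ⇒ h·k2=z(1+7/8z)y_n
  y_{n+1}/y_n = 1 + 7/25z + 18/25z(1+7/8z) = 1 + z + 63/100z²
  Hence R(z) = 1 + z + 63/100z².

Need |R(x)|<1, x<0.
x=-1.42: |R|=0.8503
R=1: x+63/100x²=0 ⇒ x=−100/63=-1.5873; min R=1−1/(4·63/100)=0.6032>−1
Confirm numerically:
  x=-1.491: |R|=0.90954 <1
  x=-1.239: |R|=0.72813 <1
  x=-0.820: |R|=0.60361 <1
  x=-2.176: |R|=1.80703 >1
  x=-2.073: |R|=1.63432 >1
  x=-1.754: |R|=1.18421 >1
So |R|<1 on (-1.5873, 0).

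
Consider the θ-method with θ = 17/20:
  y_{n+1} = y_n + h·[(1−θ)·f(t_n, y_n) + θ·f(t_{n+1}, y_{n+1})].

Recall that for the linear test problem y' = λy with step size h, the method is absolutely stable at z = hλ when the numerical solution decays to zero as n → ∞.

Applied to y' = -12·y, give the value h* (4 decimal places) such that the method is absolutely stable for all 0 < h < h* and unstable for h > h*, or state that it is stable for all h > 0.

interval (−∞, 0). Any h>0 works for λ=-12.

On y'=λy, z=hλ:
  y_{n+1} = y_n + z·[3/20·y_n + 17/20·y_{n+1}] ⇒ (1 − 17/20z)y_{n+1} = (1 + 3/20z)y_n
  so R(z) = (1 + 3/20z)/(1 − 17/20z).

Find x<0 with |R(x)|<1.
x=-1.31: |R|=0.3802
x=-2: |R|=0.2593
x=-10: |R|=0.0526
x=-100: |R|=0.1628
θ=17/20≥1/2 ⇒ |1+3/20x|<|1−17/20x| ∀x<0 ⇒ unbounded interval.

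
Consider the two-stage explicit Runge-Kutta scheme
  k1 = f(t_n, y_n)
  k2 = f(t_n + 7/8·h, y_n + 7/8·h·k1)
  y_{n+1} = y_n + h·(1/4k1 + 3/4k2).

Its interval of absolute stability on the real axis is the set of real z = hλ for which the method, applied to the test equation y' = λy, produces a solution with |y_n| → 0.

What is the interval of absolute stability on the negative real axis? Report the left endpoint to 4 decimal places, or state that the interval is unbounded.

Set f=λy, z=hλ:
  k1=λy_n ⇒ h·k1=z·y_n;  k2=λ(1+7/8z)y_n ⇒ h·k2=z(1+7/8z)y_n
  y_{n+1}/y_n = 1 + 1/4z + 3/4z(1+7/8z) = 1 + z + 21/32z²
  so R(z) = 1 + z + 21/32z².

Find x<0 with |R(x)|<1.
x=-1.43: |R|=0.9120
R=1: x+21/32x²=0 ⇒ x=−32/21=-1.5238; min R=1−1/(4·21/32)=0.6190>−1
Confirm numerically:
  x=-1.368: |R|=0.86012 <1
  x=-1.366: |R|=0.85853 <1
  x=-1.047: |R|=0.67239 <1
  x=-2.035: |R|=1.68268 >1
  x=-1.566: |R|=1.04336 >1
Stable set (-1.5238, 0).

(-1.5238, 0).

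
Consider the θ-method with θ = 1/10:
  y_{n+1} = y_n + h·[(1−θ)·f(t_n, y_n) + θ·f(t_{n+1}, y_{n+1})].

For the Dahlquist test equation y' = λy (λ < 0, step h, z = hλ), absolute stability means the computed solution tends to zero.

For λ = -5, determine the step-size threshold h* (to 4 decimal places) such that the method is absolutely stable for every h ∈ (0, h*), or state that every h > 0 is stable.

(-2.5000,0); λ=-5 ⇒ h* = (5/2)/5 = 0.5000.

On y'=λy, z=hλ:
  y_{n+1} = y_n + z·[9/10·y_n + 1/10·y_{n+1}] ⇒ (1 − 1/10z)y_{n+1} = (1 + 9/10z)y_n
  R(z) = (1 + 9/10z)/(1 − 1/10z).

Boundary: |R(x)|=1, x<0.
x=-1.59: |R|=0.3719
R=−1: 1+9/10x = −1+1/10x ⇒ -4/5x=2 ⇒ x=2/(-4/5)=-2.5000
Confirm numerically:
  x=-2.217: |R|=0.81468 <1
  x=-1.495: |R|=0.30057 <1
  x=-1.470: |R|=0.28160 <1
  x=-2.748: |R|=1.15563 >1
  x=-2.663: |R|=1.10298 >1
  x=-2.625: |R|=1.07921 >1
Interval (-2.5000, 0).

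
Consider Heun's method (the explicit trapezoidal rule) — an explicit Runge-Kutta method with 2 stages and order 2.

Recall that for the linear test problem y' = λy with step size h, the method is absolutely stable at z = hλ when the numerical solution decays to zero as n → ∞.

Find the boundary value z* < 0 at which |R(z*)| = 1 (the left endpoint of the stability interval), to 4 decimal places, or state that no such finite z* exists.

On y'=λy, z=hλ:
  order 2, 2-stage ⇒ R(z)=1+z+z^2/2
  (e.g. R(-1.09)=0.50405, |R|=0.50405)

Boundary: |R(x)|=1, x<0.
x=-1.09: |R|=0.5040
|R(-1.72)|=0.7592 |R(-1.38)|=0.5722 |R(-1.08)|=0.5032
Bisect:
  x_lo=-2.4910 |R|=1.6116  x_hi=-0.2365 |R|=0.7915
  mid=-1.36376 |R|=0.56616 →hi
  mid=-1.92739 |R|=0.93003 →hi
  mid=-2.20920 |R|=1.23109 →lo
  mid=-2.06830 |R|=1.07063 →lo
  mid=-1.99784 |R|=0.99785 →hi
  mid=-2.03307 |R|=1.03362 →lo
  mid=-2.01546 |R|=1.01558 →lo
  mid=-2.00665 |R|=1.00667 →lo
  ...
  [-2.00005,-1.99991] ⇒ x*=-2.0000
Interval (-2.0000, 0).

left endpoint -2.0000.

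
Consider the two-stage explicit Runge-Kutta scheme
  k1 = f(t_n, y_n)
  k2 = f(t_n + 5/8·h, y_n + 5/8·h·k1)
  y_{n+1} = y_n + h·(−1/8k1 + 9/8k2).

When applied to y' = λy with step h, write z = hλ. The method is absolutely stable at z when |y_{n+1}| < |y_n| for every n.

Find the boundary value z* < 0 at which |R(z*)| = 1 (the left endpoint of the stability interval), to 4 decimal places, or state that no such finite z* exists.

Set f=λy, z=hλ:
  k1=λy_n ⇒ h·k1=z·y_n;  k2=λ(1+5/8z)y_n ⇒ h·k2=z(1+5/8z)y_n
  y_{n+1}/y_n = 1 − 1/8z + 9/8z(1+5/8z) = 1 + z + 45/64z²
  so R(z) = 1 + z + 45/64z².

Find x<0 with |R(x)|<1.
x=-0.97: |R|=0.6916
R=1: x+45/64x²=0 ⇒ x=−64/45=-1.4222; min R=1−1/(4·45/64)=0.6444>−1
Confirm numerically:
  x=-1.366: |R|=0.94600 <1
  x=-1.345: |R|=0.92697 <1
  x=-0.712: |R|=0.64444 <1
  x=-0.571: |R|=0.65825 <1
  x=-1.920: |R|=1.67200 >1
  x=-1.721: |R|=1.36154 >1
  x=-1.624: |R|=1.23040 >1
Stable set (-1.4222, 0).

left endpoint -1.4222.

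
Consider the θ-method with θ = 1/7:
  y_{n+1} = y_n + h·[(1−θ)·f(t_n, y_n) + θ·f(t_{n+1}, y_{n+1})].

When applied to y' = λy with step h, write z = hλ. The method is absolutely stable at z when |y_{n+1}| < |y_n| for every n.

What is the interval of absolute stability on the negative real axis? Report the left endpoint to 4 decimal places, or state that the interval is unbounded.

Test eqn y'=λy, z=hλ:
  y_{n+1} = y_n + z·[6/7·y_n + 1/7·y_{n+1}] ⇒ (1 − 1/7z)y_{n+1} = (1 + 6/7z)y_n
  Hence R(z) = (1 + 6/7z)/(1 − 1/7z).

Solve |R(x)|<1 on ℝ⁻.
x=-0.4: |R|=0.6216
R=−1: 1+6/7x = −1+1/7x ⇒ -5/7x=2 ⇒ x=2/(-5/7)=-2.8000
Confirm numerically:
  x=-2.681: |R|=0.93854 <1
  x=-2.634: |R|=0.91385 <1
  x=-1.635: |R|=0.32542 <1
  x=-3.377: |R|=1.27802 >1
  x=-3.170: |R|=1.18191 >1
  x=-3.160: |R|=1.17717 >1
Stable set (-2.8000, 0).

(-2.8000, 0).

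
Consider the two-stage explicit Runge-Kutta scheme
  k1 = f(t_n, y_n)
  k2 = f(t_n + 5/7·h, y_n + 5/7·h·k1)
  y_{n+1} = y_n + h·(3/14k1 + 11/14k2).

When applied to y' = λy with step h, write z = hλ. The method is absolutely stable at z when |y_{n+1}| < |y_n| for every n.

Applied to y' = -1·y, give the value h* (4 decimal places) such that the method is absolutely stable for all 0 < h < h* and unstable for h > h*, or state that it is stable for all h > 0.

With y'=λy (z=hλ):
  k1=λy_n ⇒ h·k1=z·y_n;  k2=λ(1+5/7z)y_n ⇒ h·k2=z(1+5/7z)y_n
  y_{n+1}/y_n = 1 + 3/14z + 11/14z(1+5/7z) = 1 + z + 55/98z²
  Hence R(z) = 1 + z + 55/98z².

Find x<0 with |R(x)|<1.
x=-0.77: |R|=0.5628
R=1: x+55/98x²=0 ⇒ x=−98/55=-1.7818; min R=1−1/(4·55/98)=0.5545>−1
Confirm numerically:
  x=-1.502: |R|=0.76412 <1
  x=-0.893: |R|=0.55455 <1
  x=-0.779: |R|=0.56157 <1
  x=-2.127: |R|=1.41205 >1
  x=-2.087: |R|=1.35745 >1
  x=-1.806: |R|=1.02451 >1
So |R|<1 on (-1.7818, 0).

(-1.7818,0); λ=-1 ⇒ h* = (98/55)/1 = 1.7818.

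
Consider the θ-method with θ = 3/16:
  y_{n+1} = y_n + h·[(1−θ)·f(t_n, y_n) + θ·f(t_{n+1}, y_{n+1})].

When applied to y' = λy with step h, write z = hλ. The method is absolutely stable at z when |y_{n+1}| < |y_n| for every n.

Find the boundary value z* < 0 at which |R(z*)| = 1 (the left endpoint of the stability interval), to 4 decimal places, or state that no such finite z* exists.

z* = -3.2000.

On y'=λy, z=hλ:
  y_{n+1} = y_n + z·[13/16·y_n + 3/16·y_{n+1}] ⇒ (1 − 3/16z)y_{n+1} = (1 + 13/16z)y_n
  Hence R(z) = (1 + 13/16z)/(1 − 3/16z).

Solve |R(x)|<1 on ℝ⁻.
x=-1.14: |R|=0.0608
R=−1: 1+13/16x = −1+3/16x ⇒ -5/8x=2 ⇒ x=2/(-5/8)=-3.2000
Confirm numerically:
  x=-2.825: |R|=0.84678 <1
  x=-2.101: |R|=0.50724 <1
  x=-1.475: |R|=0.15545 <1
  x=-1.300: |R|=0.04523 <1
  x=-3.779: |R|=1.21180 >1
  x=-3.606: |R|=1.15139 >1
Stable set (-3.2000, 0).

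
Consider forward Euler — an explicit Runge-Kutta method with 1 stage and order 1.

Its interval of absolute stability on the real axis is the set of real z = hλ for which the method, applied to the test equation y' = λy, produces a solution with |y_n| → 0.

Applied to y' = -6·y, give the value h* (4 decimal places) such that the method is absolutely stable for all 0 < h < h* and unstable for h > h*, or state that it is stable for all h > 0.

(-2.0000,0); λ=-6 ⇒ h* = 0.3333.

Set f=λy, z=hλ:
  order 1, 1-stage ⇒ R(z)=1+z
  (e.g. R(-1.05)=-0.05000, |R|=0.05000)

Need |R(x)|<1, x<0.
x=-1.05: |R|=0.0500
|R(-2.22)|=1.2200 |R(-0.91)|=0.0900 |R(-0.86)|=0.1400
Bisect:
  x_lo=-2.8983 |R|=1.8983  x_hi=-0.2001 |R|=0.7999
  mid=-1.54922 |R|=0.54922 →hi
  mid=-2.22378 |R|=1.22378 →lo
  mid=-1.88650 |R|=0.88650 →hi
  mid=-2.05514 |R|=1.05514 →lo
  mid=-1.97082 |R|=0.97082 →hi
  mid=-2.01298 |R|=1.01298 →lo
  mid=-1.99190 |R|=0.99190 →hi
  mid=-2.00244 |R|=1.00244 →lo
  mid=-1.99717 |R|=0.99717 →hi
  mid=-1.99980 |R|=0.99980 →hi
  ...
  [-2.00013,-1.99997] ⇒ x*=-2.0000
So |R|<1 on (-2.0000, 0).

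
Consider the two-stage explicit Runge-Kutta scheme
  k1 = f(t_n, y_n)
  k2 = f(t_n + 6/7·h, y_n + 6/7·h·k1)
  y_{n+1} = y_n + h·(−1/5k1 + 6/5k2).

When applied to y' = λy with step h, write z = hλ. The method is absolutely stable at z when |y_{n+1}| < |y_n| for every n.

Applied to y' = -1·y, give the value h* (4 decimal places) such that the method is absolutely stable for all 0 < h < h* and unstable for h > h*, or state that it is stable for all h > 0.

(-0.9722,0); λ=-1 ⇒ h* = (35/36)/1 = 0.9722.

Test eqn y'=λy, z=hλ:
  k1=λy_n ⇒ h·k1=z·y_n;  k2=λ(1+6/7z)y_n ⇒ h·k2=z(1+6/7z)y_n
  y_{n+1}/y_n = 1 − 1/5z + 6/5z(1+6/7z) = 1 + z + 36/35z²
  R(z) = 1 + z + 36/35z².

Find x<0 with |R(x)|<1.
x=-1.35: |R|=1.5246
R=1: x+36/35x²=0 ⇒ x=−35/36=-0.9722; min R=1−1/(4·36/35)=0.7569>−1
Confirm numerically:
  x=-0.917: |R|=0.94791 <1
  x=-0.599: |R|=0.77005 <1
  x=-0.543: |R|=0.76027 <1
  x=-0.487: |R|=0.75695 <1
  x=-1.327: |R|=1.48424 >1
  x=-1.288: |R|=1.41834 >1
  x=-1.253: |R|=1.36187 >1
Stable set (-0.9722, 0).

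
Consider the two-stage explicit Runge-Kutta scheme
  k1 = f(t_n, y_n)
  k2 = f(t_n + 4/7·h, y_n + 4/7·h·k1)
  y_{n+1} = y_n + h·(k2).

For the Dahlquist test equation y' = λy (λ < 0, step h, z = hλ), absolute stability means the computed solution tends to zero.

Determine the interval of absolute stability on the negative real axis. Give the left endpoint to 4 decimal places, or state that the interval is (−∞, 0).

z∈(-1.7500,0).

On y'=λy, z=hλ:
  k1=λy_n ⇒ h·k1=z·y_n;  k2=λ(1+4/7z)y_n ⇒ h·k2=z(1+4/7z)y_n
  y_{n+1}/y_n = 1 + z(1+4/7z) = 1 + z + 4/7z²
  ⇒ R(z) = 1 + z + 4/7z².

Find x<0 with |R(x)|<1.
x=-0.36: |R|=0.7141
R=1: x+4/7x²=0 ⇒ x=−7/4=-1.7500; min R=1−1/(4·4/7)=0.5625>−1
Confirm numerically:
  x=-1.526: |R|=0.80467 <1
  x=-1.476: |R|=0.76890 <1
  x=-1.036: |R|=0.57731 <1
  x=-0.979: |R|=0.56868 <1
  x=-2.129: |R|=1.46108 >1
  x=-1.983: |R|=1.26402 >1
Stable set (-1.7500, 0).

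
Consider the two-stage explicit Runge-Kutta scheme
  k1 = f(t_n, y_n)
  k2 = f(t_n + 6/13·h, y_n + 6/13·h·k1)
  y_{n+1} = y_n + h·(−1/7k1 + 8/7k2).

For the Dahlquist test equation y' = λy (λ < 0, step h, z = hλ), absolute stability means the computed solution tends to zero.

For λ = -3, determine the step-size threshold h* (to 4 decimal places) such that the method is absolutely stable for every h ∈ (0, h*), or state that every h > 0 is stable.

Set f=λy, z=hλ:
  k1=λy_n ⇒ h·k1=z·y_n;  k2=λ(1+6/13z)y_n ⇒ h·k2=z(1+6/13z)y_n
  y_{n+1}/y_n = 1 − 1/7z + 8/7z(1+6/13z) = 1 + z + 48/91z²
  R(z) = 1 + z + 48/91z².

Find x<0 with |R(x)|<1.
x=-0.3: |R|=0.7475
R=1: x+48/91x²=0 ⇒ x=−91/48=-1.8958; min R=1−1/(4·48/91)=0.5260>−1
Confirm numerically:
  x=-1.756: |R|=0.87048 <1
  x=-1.611: |R|=0.75796 <1
  x=-1.112: |R|=0.54024 <1
  x=-2.370: |R|=1.59276 >1
  x=-2.265: |R|=1.44105 >1
Stable set (-1.8958, 0).

(-1.8958,0); λ=-3 ⇒ h* = (91/48)/3 = 0.6319.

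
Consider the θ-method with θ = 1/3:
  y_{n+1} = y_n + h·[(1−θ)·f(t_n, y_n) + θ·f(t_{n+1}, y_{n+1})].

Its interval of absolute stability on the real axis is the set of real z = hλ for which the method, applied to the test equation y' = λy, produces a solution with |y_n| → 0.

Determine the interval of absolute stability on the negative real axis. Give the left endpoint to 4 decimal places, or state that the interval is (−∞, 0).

On y'=λy, z=hλ:
  y_{n+1} = y_n + z·[2/3·y_n + 1/3·y_{n+1}] ⇒ (1 − 1/3z)y_{n+1} = (1 + 2/3z)y_n
  R(z) = (1 + 2/3z)/(1 − 1/3z).

Find x<0 with |R(x)|<1.
x=-1.26: |R|=0.1127
R=−1: 1+2/3x = −1+1/3x ⇒ -1/3x=2 ⇒ x=2/(-1/3)=-6.0000
Confirm numerically:
  x=-5.505: |R|=0.94180 <1
  x=-4.825: |R|=0.84984 <1
  x=-3.023: |R|=0.50573 <1
  x=-2.944: |R|=0.48587 <1
  x=-6.357: |R|=1.03815 >1
  x=-6.343: |R|=1.03671 >1
Interval (-6.0000, 0).

(-6.0000, 0).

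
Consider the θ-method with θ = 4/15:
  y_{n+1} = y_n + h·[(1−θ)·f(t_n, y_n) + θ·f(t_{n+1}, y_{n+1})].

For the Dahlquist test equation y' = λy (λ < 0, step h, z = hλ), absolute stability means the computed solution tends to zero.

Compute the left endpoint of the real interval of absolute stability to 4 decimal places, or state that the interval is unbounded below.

With y'=λy (z=hλ):
  y_{n+1} = y_n + z·[11/15·y_n + 4/15·y_{n+1}] ⇒ (1 − 4/15z)y_{n+1} = (1 + 11/15z)y_n
  so R(z) = (1 + 11/15z)/(1 − 4/15z).

Solve |R(x)|<1 on ℝ⁻.
x=-0.54: |R|=0.5280
R=−1: 1+11/15x = −1+4/15x ⇒ -7/15x=2 ⇒ x=2/(-7/15)=-4.2857
Confirm numerically:
  x=-3.596: |R|=0.83569 <1
  x=-3.264: |R|=0.74508 <1
  x=-2.743: |R|=0.58421 <1
  x=-2.675: |R|=0.56128 <1
  x=-4.742: |R|=1.09403 >1
  x=-4.418: |R|=1.02834 >1
  x=-4.354: |R|=1.01475 >1
So |R|<1 on (-4.2857, 0).

left endpoint -4.2857.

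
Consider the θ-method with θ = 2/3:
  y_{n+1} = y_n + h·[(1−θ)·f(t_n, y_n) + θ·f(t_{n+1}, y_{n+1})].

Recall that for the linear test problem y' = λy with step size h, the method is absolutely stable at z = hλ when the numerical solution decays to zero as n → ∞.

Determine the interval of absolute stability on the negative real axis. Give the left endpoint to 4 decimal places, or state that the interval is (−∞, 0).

On y'=λy, z=hλ:
  y_{n+1} = y_n + z·[1/3·y_n + 2/3·y_{n+1}] ⇒ (1 − 2/3z)y_{n+1} = (1 + 1/3z)y_n
  ⇒ R(z) = (1 + 1/3z)/(1 − 2/3z).

Need |R(x)|<1, x<0.
x=-0.53: |R|=0.6084
x=-2: |R|=0.1429
x=-10: |R|=0.3043
x=-100: |R|=0.4778
θ=2/3≥1/2 ⇒ |1+1/3x|<|1−2/3x| ∀x<0 ⇒ interval (−∞,0).

interval (−∞, 0).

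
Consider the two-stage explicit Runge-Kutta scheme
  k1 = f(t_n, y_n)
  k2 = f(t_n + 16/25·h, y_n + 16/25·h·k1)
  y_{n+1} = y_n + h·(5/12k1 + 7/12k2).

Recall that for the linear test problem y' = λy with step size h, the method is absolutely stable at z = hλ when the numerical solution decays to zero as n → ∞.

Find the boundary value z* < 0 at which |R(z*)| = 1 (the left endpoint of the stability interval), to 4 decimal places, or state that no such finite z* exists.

z* = -2.6786.

With y'=λy (z=hλ):
  k1=λy_n ⇒ h·k1=z·y_n;  k2=λ(1+16/25z)y_n ⇒ h·k2=z(1+16/25z)y_n
  y_{n+1}/y_n = 1 + 5/12z + 7/12z(1+16/25z) = 1 + z + 28/75z²
  R(z) = 1 + z + 28/75z².

Find x<0 with |R(x)|<1.
x=-1.09: |R|=0.3536
R=1: x+28/75x²=0 ⇒ x=−75/28=-2.6786; min R=1−1/(4·28/75)=0.3304>−1
Confirm numerically:
  x=-2.590: |R|=0.91436 <1
  x=-2.043: |R|=0.51524 <1
  x=-1.852: |R|=0.42850 <1
  x=-1.161: |R|=0.34222 <1
  x=-3.228: |R|=1.66213 >1
  x=-3.187: |R|=1.60494 >1
  x=-2.737: |R|=1.05970 >1
Interval (-2.6786, 0).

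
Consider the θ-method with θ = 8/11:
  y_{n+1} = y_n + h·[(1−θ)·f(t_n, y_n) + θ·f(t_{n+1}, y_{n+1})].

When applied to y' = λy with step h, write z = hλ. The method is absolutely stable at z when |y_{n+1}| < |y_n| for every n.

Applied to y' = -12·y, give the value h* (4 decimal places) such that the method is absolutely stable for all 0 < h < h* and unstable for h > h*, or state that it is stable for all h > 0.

(−∞, 0) — no finite endpoint. Any h>0 works for λ=-12.

Set f=λy, z=hλ:
  y_{n+1} = y_n + z·[3/11·y_n + 8/11·y_{n+1}] ⇒ (1 − 8/11z)y_{n+1} = (1 + 3/11z)y_n
  so R(z) = (1 + 3/11z)/(1 − 8/11z).

Boundary: |R(x)|=1, x<0.
x=-1.34: |R|=0.3214
x=-2: |R|=0.1852
x=-10: |R|=0.2088
x=-100: |R|=0.3564
θ=8/11≥1/2 ⇒ |1+3/11x|<|1−8/11x| ∀x<0 ⇒ unbounded interval.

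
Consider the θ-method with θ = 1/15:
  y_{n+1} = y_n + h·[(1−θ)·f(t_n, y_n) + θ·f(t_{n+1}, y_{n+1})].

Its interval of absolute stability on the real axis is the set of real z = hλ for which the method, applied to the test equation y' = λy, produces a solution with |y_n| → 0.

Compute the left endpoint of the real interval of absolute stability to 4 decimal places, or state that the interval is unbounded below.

With y'=λy (z=hλ):
  y_{n+1} = y_n + z·[14/15·y_n + 1/15·y_{n+1}] ⇒ (1 − 1/15z)y_{n+1} = (1 + 14/15z)y_n
  ⇒ R(z) = (1 + 14/15z)/(1 − 1/15z).

Need |R(x)|<1, x<0.
x=-1.47: |R|=0.3388
R=−1: 1+14/15x = −1+1/15x ⇒ -13/15x=2 ⇒ x=2/(-13/15)=-2.3077
Confirm numerically:
  x=-1.980: |R|=0.74912 <1
  x=-1.653: |R|=0.48892 <1
  x=-1.623: |R|=0.46454 <1
  x=-2.581: |R|=1.20209 >1
  x=-2.520: |R|=1.15753 >1
Interval (-2.3077, 0).

z* = -2.3077.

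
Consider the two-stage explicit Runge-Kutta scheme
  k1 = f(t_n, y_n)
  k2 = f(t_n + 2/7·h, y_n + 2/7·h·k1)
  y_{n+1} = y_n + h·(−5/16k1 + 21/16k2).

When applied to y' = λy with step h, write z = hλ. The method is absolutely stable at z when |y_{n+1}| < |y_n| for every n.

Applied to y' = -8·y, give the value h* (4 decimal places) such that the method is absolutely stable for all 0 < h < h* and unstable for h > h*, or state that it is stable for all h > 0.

With y'=λy (z=hλ):
  k1=λy_n ⇒ h·k1=z·y_n;  k2=λ(1+2/7z)y_n ⇒ h·k2=z(1+2/7z)y_n
  y_{n+1}/y_n = 1 − 5/16z + 21/16z(1+2/7z) = 1 + z + 3/8z²
  Hence R(z) = 1 + z + 3/8z².

Need |R(x)|<1, x<0.
x=-0.89: |R|=0.4070
R=1: x+3/8x²=0 ⇒ x=−8/3=-2.6667; min R=1−1/(4·3/8)=0.3333>−1
Confirm numerically:
  x=-2.448: |R|=0.79926 <1
  x=-1.720: |R|=0.38940 <1
  x=-1.107: |R|=0.35254 <1
  x=-2.979: |R|=1.34892 >1
  x=-2.759: |R|=1.09553 >1
  x=-2.698: |R|=1.03170 >1
Interval (-2.6667, 0).

(-2.6667,0); λ=-8 ⇒ h* = (8/3)/8 = 0.3333.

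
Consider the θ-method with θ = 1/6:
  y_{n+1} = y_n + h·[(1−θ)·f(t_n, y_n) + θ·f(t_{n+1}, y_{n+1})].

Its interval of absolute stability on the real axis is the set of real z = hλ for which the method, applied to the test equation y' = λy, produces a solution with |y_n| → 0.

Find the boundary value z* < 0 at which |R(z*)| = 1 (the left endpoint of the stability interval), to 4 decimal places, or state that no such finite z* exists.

left endpoint -3.0000.

With y'=λy (z=hλ):
  y_{n+1} = y_n + z·[5/6·y_n + 1/6·y_{n+1}] ⇒ (1 − 1/6z)y_{n+1} = (1 + 5/6z)y_n
  ⇒ R(z) = (1 + 5/6z)/(1 − 1/6z).

Boundary: |R(x)|=1, x<0.
x=-0.77: |R|=0.3176
R=−1: 1+5/6x = −1+1/6x ⇒ -2/3x=2 ⇒ x=2/(-2/3)=-3.0000
Confirm numerically:
  x=-2.340: |R|=0.68345 <1
  x=-2.307: |R|=0.66631 <1
  x=-1.484: |R|=0.18974 <1
  x=-3.486: |R|=1.20493 >1
  x=-3.461: |R|=1.19491 >1
  x=-3.161: |R|=1.07030 >1
Stable set (-3.0000, 0).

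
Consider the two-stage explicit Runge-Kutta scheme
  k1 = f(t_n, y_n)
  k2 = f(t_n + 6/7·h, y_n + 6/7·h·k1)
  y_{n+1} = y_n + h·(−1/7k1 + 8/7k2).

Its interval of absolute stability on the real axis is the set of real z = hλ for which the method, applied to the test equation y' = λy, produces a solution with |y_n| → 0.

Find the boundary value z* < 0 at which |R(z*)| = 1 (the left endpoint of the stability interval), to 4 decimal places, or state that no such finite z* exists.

Set f=λy, z=hλ:
  k1=λy_n ⇒ h·k1=z·y_n;  k2=λ(1+6/7z)y_n ⇒ h·k2=z(1+6/7z)y_n
  y_{n+1}/y_n = 1 − 1/7z + 8/7z(1+6/7z) = 1 + z + 48/49z²
  R(z) = 1 + z + 48/49z².

Boundary: |R(x)|=1, x<0.
x=-1.44: |R|=1.5913
R=1: x+48/49x²=0 ⇒ x=−49/48=-1.0208; min R=1−1/(4·48/49)=0.7448>−1
Confirm numerically:
  x=-0.823: |R|=0.84051 <1
  x=-0.783: |R|=0.81758 <1
  x=-0.591: |R|=0.75115 <1
  x=-0.584: |R|=0.75010 <1
  x=-1.260: |R|=1.29520 >1
  x=-1.080: |R|=1.06260 >1
So |R|<1 on (-1.0208, 0).

left endpoint -1.0208.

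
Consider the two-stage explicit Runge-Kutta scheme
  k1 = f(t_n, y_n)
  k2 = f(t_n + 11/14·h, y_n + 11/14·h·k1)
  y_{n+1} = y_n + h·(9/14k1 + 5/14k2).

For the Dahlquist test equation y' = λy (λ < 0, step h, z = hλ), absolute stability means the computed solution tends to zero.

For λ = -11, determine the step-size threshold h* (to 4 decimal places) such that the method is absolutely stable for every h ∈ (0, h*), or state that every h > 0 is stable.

On y'=λy, z=hλ:
  k1=λy_n ⇒ h·k1=z·y_n;  k2=λ(1+11/14z)y_n ⇒ h·k2=z(1+11/14z)y_n
  y_{n+1}/y_n = 1 + 9/14z + 5/14z(1+11/14z) = 1 + z + 55/196z²
  ⇒ R(z) = 1 + z + 55/196z².

Boundary: |R(x)|=1, x<0.
x=-1.71: |R|=0.1105
R=1: x+55/196x²=0 ⇒ x=−196/55=-3.5636; min R=1−1/(4·55/196)=0.1091>−1
Confirm numerically:
  x=-3.435: |R|=0.87601 <1
  x=-3.166: |R|=0.64673 <1
  x=-2.222: |R|=0.16346 <1
  x=-1.739: |R|=0.10961 <1
  x=-3.969: |R|=1.45147 >1
  x=-3.613: |R|=1.05005 >1
Stable set (-3.5636, 0).

(-3.5636,0); λ=-11 ⇒ h* = (196/55)/11 = 0.3240.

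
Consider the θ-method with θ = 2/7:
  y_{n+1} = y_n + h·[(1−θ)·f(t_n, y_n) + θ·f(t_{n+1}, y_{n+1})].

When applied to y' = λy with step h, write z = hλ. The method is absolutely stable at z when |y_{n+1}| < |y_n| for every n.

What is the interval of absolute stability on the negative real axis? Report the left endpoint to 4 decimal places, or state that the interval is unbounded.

(-4.6667, 0).

Test eqn y'=λy, z=hλ:
  y_{n+1} = y_n + z·[5/7·y_n + 2/7·y_{n+1}] ⇒ (1 − 2/7z)y_{n+1} = (1 + 5/7z)y_n
  Hence R(z) = (1 + 5/7z)/(1 − 2/7z).

Need |R(x)|<1, x<0.
x=-0.42: |R|=0.6250
R=−1: 1+5/7x = −1+2/7x ⇒ -3/7x=2 ⇒ x=2/(-3/7)=-4.6667
Confirm numerically:
  x=-4.323: |R|=0.93410 <1
  x=-3.600: |R|=0.77465 <1
  x=-3.508: |R|=0.75200 <1
  x=-2.259: |R|=0.37289 <1
  x=-5.150: |R|=1.08382 >1
  x=-4.925: |R|=1.04599 >1
Stable set (-4.6667, 0).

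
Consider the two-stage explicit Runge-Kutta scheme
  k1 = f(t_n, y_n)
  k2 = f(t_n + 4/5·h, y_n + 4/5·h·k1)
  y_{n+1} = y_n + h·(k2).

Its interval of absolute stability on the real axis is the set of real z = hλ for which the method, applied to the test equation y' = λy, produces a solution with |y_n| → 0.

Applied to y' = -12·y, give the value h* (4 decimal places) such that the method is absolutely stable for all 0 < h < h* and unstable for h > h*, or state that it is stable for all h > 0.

(-1.2500,0); λ=-12 ⇒ h* = (5/4)/12 = 0.1042.

On y'=λy, z=hλ:
  k1=λy_n ⇒ h·k1=z·y_n;  k2=λ(1+4/5z)y_n ⇒ h·k2=z(1+4/5z)y_n
  y_{n+1}/y_n = 1 + z(1+4/5z) = 1 + z + 4/5z²
  R(z) = 1 + z + 4/5z².

Solve |R(x)|<1 on ℝ⁻.
x=-1.3: |R|=1.0520
R=1: x+4/5x²=0 ⇒ x=−5/4=-1.2500; min R=1−1/(4·4/5)=0.6875>−1
Confirm numerically:
  x=-0.945: |R|=0.76942 <1
  x=-0.692: |R|=0.69109 <1
  x=-0.586: |R|=0.68872 <1
  x=-1.483: |R|=1.27643 >1
  x=-1.357: |R|=1.11616 >1
  x=-1.276: |R|=1.02654 >1
So |R|<1 on (-1.2500, 0).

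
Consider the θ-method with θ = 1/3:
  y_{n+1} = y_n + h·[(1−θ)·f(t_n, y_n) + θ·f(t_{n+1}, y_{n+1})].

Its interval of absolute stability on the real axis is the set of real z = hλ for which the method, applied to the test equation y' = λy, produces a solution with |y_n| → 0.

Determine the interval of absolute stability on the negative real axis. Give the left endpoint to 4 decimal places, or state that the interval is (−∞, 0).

With y'=λy (z=hλ):
  y_{n+1} = y_n + z·[2/3·y_n + 1/3·y_{n+1}] ⇒ (1 − 1/3z)y_{n+1} = (1 + 2/3z)y_n
  Hence R(z) = (1 + 2/3z)/(1 − 1/3z).

Boundary: |R(x)|=1, x<0.
x=-0.32: |R|=0.7108
R=−1: 1+2/3x = −1+1/3x ⇒ -1/3x=2 ⇒ x=2/(-1/3)=-6.0000
Confirm numerically:
  x=-4.590: |R|=0.81423 <1
  x=-3.624: |R|=0.64130 <1
  x=-2.485: |R|=0.35916 <1
  x=-6.467: |R|=1.04933 >1
  x=-6.189: |R|=1.02057 >1
Stable set (-6.0000, 0).

z∈(-6.0000,0).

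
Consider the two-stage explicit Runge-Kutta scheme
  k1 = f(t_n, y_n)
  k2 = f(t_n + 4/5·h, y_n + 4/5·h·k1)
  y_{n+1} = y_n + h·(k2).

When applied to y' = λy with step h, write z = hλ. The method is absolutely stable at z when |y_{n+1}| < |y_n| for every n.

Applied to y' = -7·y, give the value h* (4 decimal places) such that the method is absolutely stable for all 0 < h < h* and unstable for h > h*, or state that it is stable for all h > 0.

(-1.2500,0); λ=-7 ⇒ h* = (5/4)/7 = 0.1786.

On y'=λy, z=hλ:
  k1=λy_n ⇒ h·k1=z·y_n;  k2=λ(1+4/5z)y_n ⇒ h·k2=z(1+4/5z)y_n
  y_{n+1}/y_n = 1 + z(1+4/5z) = 1 + z + 4/5z²
  so R(z) = 1 + z + 4/5z².

Need |R(x)|<1, x<0.
x=-0.37: |R|=0.7395
R=1: x+4/5x²=0 ⇒ x=−5/4=-1.2500; min R=1−1/(4·4/5)=0.6875>−1
Confirm numerically:
  x=-1.205: |R|=0.95662 <1
  x=-0.752: |R|=0.70040 <1
  x=-0.744: |R|=0.69883 <1
  x=-1.612: |R|=1.46684 >1
  x=-1.439: |R|=1.21758 >1
Stable set (-1.2500, 0).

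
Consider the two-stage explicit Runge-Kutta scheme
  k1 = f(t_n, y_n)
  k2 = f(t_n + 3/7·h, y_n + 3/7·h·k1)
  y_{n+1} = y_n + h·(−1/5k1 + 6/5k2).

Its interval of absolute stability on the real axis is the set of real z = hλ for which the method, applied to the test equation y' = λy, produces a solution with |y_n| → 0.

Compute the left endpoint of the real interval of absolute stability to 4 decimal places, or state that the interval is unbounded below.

z* = -1.9444.

Set f=λy, z=hλ:
  k1=λy_n ⇒ h·k1=z·y_n;  k2=λ(1+3/7z)y_n ⇒ h·k2=z(1+3/7z)y_n
  y_{n+1}/y_n = 1 − 1/5z + 6/5z(1+3/7z) = 1 + z + 18/35z²
  Hence R(z) = 1 + z + 18/35z².

Need |R(x)|<1, x<0.
x=-1.21: |R|=0.5430
R=1: x+18/35x²=0 ⇒ x=−35/18=-1.9444; min R=1−1/(4·18/35)=0.5139>−1
Confirm numerically:
  x=-1.791: |R|=0.85866 <1
  x=-1.054: |R|=0.51733 <1
  x=-1.006: |R|=0.51448 <1
  x=-0.781: |R|=0.53269 <1
  x=-2.539: |R|=1.77635 >1
  x=-2.198: |R|=1.28662 >1
Interval (-1.9444, 0).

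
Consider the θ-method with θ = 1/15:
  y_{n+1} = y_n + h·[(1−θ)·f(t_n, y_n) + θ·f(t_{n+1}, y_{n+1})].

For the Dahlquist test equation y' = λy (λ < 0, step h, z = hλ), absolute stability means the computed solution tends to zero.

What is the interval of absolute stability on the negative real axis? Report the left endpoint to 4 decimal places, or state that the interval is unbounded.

On y'=λy, z=hλ:
  y_{n+1} = y_n + z·[14/15·y_n + 1/15·y_{n+1}] ⇒ (1 − 1/15z)y_{n+1} = (1 + 14/15z)y_n
  R(z) = (1 + 14/15z)/(1 − 1/15z).

Boundary: |R(x)|=1, x<0.
x=-0.81: |R|=0.2315
R=−1: 1+14/15x = −1+1/15x ⇒ -13/15x=2 ⇒ x=2/(-13/15)=-2.3077
Confirm numerically:
  x=-1.849: |R|=0.64609 <1
  x=-1.557: |R|=0.41058 <1
  x=-1.013: |R|=0.05108 <1
  x=-0.973: |R|=0.08627 <1
  x=-2.860: |R|=1.40202 >1
  x=-2.704: |R|=1.29101 >1
  x=-2.519: |R|=1.15680 >1
Stable set (-2.3077, 0).

z∈(-2.3077,0).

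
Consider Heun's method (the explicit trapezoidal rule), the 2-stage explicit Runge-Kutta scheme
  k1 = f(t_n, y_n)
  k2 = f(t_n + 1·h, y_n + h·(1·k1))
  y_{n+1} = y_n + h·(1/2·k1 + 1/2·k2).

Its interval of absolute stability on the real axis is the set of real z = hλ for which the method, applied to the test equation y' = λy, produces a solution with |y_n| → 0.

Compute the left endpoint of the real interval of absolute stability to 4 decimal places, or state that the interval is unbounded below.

left endpoint -2.0000.

Set f=λy, z=hλ:
  order 2, 2-stage ⇒ R(z)=1+z+z^2/2
  (e.g. R(-0.37)=0.69845, |R|=0.69845)

Find x<0 with |R(x)|<1.
x=-0.37: |R|=0.6985
|R(-2.35)|=1.4113 |R(-2.1)|=1.1050 |R(-1.17)|=0.5144
Bisect:
  x_lo=-2.3975 |R|=1.4766  x_hi=-0.1794 |R|=0.8367
  mid=-1.28849 |R|=0.54161 →hi
  mid=-1.84301 |R|=0.85534 →hi
  mid=-2.12028 |R|=1.12751 →lo
  mid=-1.98165 |R|=0.98181 →hi
  mid=-2.05096 |R|=1.05226 →lo
  mid=-2.01630 |R|=1.01644 →lo
  mid=-1.99898 |R|=0.99898 →hi
  ...
  [-2.00006,-1.99992] ⇒ x*=-2.0000
Interval (-2.0000, 0).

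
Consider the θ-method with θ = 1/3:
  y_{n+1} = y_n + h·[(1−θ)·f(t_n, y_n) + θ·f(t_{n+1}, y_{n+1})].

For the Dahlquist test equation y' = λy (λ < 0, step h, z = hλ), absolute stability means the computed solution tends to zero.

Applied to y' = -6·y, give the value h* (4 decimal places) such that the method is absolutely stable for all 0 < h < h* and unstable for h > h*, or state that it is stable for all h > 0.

(-6.0000,0); λ=-6 ⇒ h* = (6)/6 = 1.0000.

Test eqn y'=λy, z=hλ:
  y_{n+1} = y_n + z·[2/3·y_n + 1/3·y_{n+1}] ⇒ (1 − 1/3z)y_{n+1} = (1 + 2/3z)y_n
  R(z) = (1 + 2/3z)/(1 − 1/3z).

Find x<0 with |R(x)|<1.
x=-0.38: |R|=0.6627
R=−1: 1+2/3x = −1+1/3x ⇒ -1/3x=2 ⇒ x=2/(-1/3)=-6.0000
Confirm numerically:
  x=-4.092: |R|=0.73096 <1
  x=-3.847: |R|=0.68556 <1
  x=-2.955: |R|=0.48866 <1
  x=-2.420: |R|=0.33948 <1
  x=-6.272: |R|=1.02934 >1
  x=-6.078: |R|=1.00859 >1
  x=-6.068: |R|=1.00750 >1
Interval (-6.0000, 0).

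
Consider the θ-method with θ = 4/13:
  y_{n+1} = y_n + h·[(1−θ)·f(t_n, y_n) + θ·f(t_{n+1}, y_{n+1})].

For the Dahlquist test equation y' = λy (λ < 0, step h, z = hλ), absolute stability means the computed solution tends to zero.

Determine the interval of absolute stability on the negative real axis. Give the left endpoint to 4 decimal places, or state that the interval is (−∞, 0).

(-5.2000, 0).

With y'=λy (z=hλ):
  y_{n+1} = y_n + z·[9/13·y_n + 4/13·y_{n+1}] ⇒ (1 − 4/13z)y_{n+1} = (1 + 9/13z)y_n
  so R(z) = (1 + 9/13z)/(1 − 4/13z).

Find x<0 with |R(x)|<1.
x=-0.37: |R|=0.6678
R=−1: 1+9/13x = −1+4/13x ⇒ -5/13x=2 ⇒ x=2/(-5/13)=-5.2000
Confirm numerically:
  x=-4.859: |R|=0.94743 <1
  x=-4.754: |R|=0.93035 <1
  x=-3.675: |R|=0.72473 <1
  x=-3.527: |R|=0.69142 <1
  x=-5.526: |R|=1.04643 >1
  x=-5.512: |R|=1.04451 >1
  x=-5.231: |R|=1.00457 >1
So |R|<1 on (-5.2000, 0).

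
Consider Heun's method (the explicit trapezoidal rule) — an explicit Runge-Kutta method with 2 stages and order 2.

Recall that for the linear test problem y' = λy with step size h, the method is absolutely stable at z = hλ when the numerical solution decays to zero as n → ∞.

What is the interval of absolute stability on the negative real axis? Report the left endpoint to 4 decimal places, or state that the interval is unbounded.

(-2.0000, 0).

With y'=λy (z=hλ):
  order 2, 2-stage ⇒ R(z)=1+z+z^2/2
  (e.g. R(-0.55)=0.60125, |R|=0.60125)

Solve |R(x)|<1 on ℝ⁻.
x=-0.55: |R|=0.6013
|R(-2.33)|=1.3845 |R(-2.17)|=1.1845 |R(-1.9)|=0.9050
Bisect:
  x_lo=-2.8364 |R|=2.1861  x_hi=-0.3785 |R|=0.6931
  mid=-1.60744 |R|=0.68449 →hi
  mid=-2.22190 |R|=1.24652 →lo
  mid=-1.91467 |R|=0.91831 →hi
  mid=-2.06829 |R|=1.07062 →lo
  mid=-1.99148 |R|=0.99152 →hi
  mid=-2.02988 |R|=1.03033 →lo
  mid=-2.01068 |R|=1.01074 →lo
  mid=-2.00108 |R|=1.00108 →lo
  ...
  [-2.00003,-1.99988] ⇒ x*=-2.0000
Interval (-2.0000, 0).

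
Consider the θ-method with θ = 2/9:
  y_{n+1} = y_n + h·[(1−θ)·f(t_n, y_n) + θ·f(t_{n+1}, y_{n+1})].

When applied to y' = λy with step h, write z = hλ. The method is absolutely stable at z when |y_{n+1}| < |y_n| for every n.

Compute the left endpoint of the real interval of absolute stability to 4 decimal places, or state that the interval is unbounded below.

left endpoint -3.6000.

On y'=λy, z=hλ:
  y_{n+1} = y_n + z·[7/9·y_n + 2/9·y_{n+1}] ⇒ (1 − 2/9z)y_{n+1} = (1 + 7/9z)y_n
  R(z) = (1 + 7/9z)/(1 − 2/9z).

Solve |R(x)|<1 on ℝ⁻.
x=-1.7: |R|=0.2339
R=−1: 1+7/9x = −1+2/9x ⇒ -5/9x=2 ⇒ x=2/(-5/9)=-3.6000
Confirm numerically:
  x=-3.401: |R|=0.93703 <1
  x=-2.836: |R|=0.73964 <1
  x=-2.588: |R|=0.64306 <1
  x=-2.196: |R|=0.47581 <1
  x=-4.050: |R|=1.13158 >1
  x=-3.979: |R|=1.11175 >1
  x=-3.835: |R|=1.07049 >1
Stable set (-3.6000, 0).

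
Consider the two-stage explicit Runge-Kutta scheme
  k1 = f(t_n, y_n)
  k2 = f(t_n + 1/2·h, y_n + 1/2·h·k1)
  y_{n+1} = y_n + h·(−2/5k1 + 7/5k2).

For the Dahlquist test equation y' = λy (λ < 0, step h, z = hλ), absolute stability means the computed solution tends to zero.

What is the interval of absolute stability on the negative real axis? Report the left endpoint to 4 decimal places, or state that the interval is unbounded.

z∈(-1.4286,0).

On y'=λy, z=hλ:
  k1=λy_n ⇒ h·k1=z·y_n;  k2=λ(1+1/2z)y_n ⇒ h·k2=z(1+1/2z)y_n
  y_{n+1}/y_n = 1 − 2/5z + 7/5z(1+1/2z) = 1 + z + 7/10z²
  so R(z) = 1 + z + 7/10z².

Solve |R(x)|<1 on ℝ⁻.
x=-0.64: |R|=0.6467
R=1: x+7/10x²=0 ⇒ x=−10/7=-1.4286; min R=1−1/(4·7/10)=0.6429>−1
Confirm numerically:
  x=-1.191: |R|=0.80194 <1
  x=-1.140: |R|=0.76972 <1
  x=-1.033: |R|=0.71396 <1
  x=-1.661: |R|=1.27024 >1
  x=-1.657: |R|=1.26495 >1
  x=-1.558: |R|=1.14115 >1
So |R|<1 on (-1.4286, 0).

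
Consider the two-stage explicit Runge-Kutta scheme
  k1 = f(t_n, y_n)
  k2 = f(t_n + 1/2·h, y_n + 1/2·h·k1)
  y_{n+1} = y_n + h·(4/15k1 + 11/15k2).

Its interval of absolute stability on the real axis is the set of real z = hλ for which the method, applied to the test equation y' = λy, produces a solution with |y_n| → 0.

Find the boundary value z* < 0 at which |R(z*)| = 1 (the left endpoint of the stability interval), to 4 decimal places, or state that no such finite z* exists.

On y'=λy, z=hλ:
  k1=λy_n ⇒ h·k1=z·y_n;  k2=λ(1+1/2z)y_n ⇒ h·k2=z(1+1/2z)y_n
  y_{n+1}/y_n = 1 + 4/15z + 11/15z(1+1/2z) = 1 + z + 11/30z²
  Hence R(z) = 1 + z + 11/30z².

Find x<0 with |R(x)|<1.
x=-1.72: |R|=0.3647
R=1: x+11/30x²=0 ⇒ x=−30/11=-2.7273; min R=1−1/(4·11/30)=0.3182>−1
Confirm numerically:
  x=-2.043: |R|=0.48741 <1
  x=-1.413: |R|=0.31908 <1
  x=-1.306: |R|=0.31940 <1
  x=-3.150: |R|=1.48825 >1
  x=-2.957: |R|=1.24908 >1
So |R|<1 on (-2.7273, 0).

z* = -2.7273.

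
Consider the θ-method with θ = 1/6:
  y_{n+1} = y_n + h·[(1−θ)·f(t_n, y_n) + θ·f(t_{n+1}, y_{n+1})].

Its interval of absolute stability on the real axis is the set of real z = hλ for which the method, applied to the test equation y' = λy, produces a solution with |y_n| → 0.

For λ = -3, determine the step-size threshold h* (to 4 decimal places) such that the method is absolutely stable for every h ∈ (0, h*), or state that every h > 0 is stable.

(-3.0000,0); λ=-3 ⇒ h* = (3)/3 = 1.0000.

On y'=λy, z=hλ:
  y_{n+1} = y_n + z·[5/6·y_n + 1/6·y_{n+1}] ⇒ (1 − 1/6z)y_{n+1} = (1 + 5/6z)y_n
  Hence R(z) = (1 + 5/6z)/(1 − 1/6z).

Solve |R(x)|<1 on ℝ⁻.
x=-1.31: |R|=0.0752
R=−1: 1+5/6x = −1+1/6x ⇒ -2/3x=2 ⇒ x=2/(-2/3)=-3.0000
Confirm numerically:
  x=-2.869: |R|=0.94092 <1
  x=-2.297: |R|=0.66108 <1
  x=-1.275: |R|=0.05155 <1
  x=-3.521: |R|=1.21888 >1
  x=-3.224: |R|=1.09714 >1
  x=-3.025: |R|=1.01108 >1
Interval (-3.0000, 0).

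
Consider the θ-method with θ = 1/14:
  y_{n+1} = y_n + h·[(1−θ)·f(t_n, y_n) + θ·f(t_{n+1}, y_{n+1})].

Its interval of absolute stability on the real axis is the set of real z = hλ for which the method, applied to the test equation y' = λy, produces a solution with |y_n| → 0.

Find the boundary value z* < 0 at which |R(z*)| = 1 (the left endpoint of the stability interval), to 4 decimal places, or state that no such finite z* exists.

left endpoint -2.3333.

Set f=λy, z=hλ:
  y_{n+1} = y_n + z·[13/14·y_n + 1/14·y_{n+1}] ⇒ (1 − 1/14z)y_{n+1} = (1 + 13/14z)y_n
  Hence R(z) = (1 + 13/14z)/(1 − 1/14z).

Find x<0 with |R(x)|<1.
x=-0.66: |R|=0.3697
R=−1: 1+13/14x = −1+1/14x ⇒ -6/7x=2 ⇒ x=2/(-6/7)=-2.3333
Confirm numerically:
  x=-2.302: |R|=0.97694 <1
  x=-1.701: |R|=0.51672 <1
  x=-1.316: |R|=0.20293 <1
  x=-1.274: |R|=0.16774 <1
  x=-2.828: |R|=1.35275 >1
  x=-2.779: |R|=1.31873 >1
  x=-2.768: |R|=1.31107 >1
Stable set (-2.3333, 0).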